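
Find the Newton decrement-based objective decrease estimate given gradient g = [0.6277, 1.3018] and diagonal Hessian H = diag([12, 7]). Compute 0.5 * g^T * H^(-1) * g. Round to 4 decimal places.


Step 1: H is diagonal, so H^(-1) * g = [0.0523, 0.186].
Step 2: g^T H^(-1) g = sum_i g_i^2 / H_ii
  = (0.6277)^2/12 + (1.3018)^2/7
  = 0.0328 + 0.2421 = 0.2749
Step 3: Objective decrease = 0.5 * g^T H^(-1) g = 0.1375


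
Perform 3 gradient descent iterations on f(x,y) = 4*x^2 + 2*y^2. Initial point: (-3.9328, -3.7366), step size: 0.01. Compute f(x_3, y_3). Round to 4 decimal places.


Gradient descent on f(x,y) = 4*x^2 + 2*y^2.
Starting point: (-3.9328, -3.7366), alpha = 0.01
Step 1: grad_x = 2*4*-3.9328 = -31.4624, grad_y = 2*2*-3.7366 = -14.9464
  x_1 = -3.9328 - 0.01*-31.4624 = -3.6182
  y_1 = -3.7366 - 0.01*-14.9464 = -3.5871
Step 2: grad_x = 2*4*-3.6182 = -28.9454, grad_y = 2*2*-3.5871 = -14.3485
  x_2 = -3.6182 - 0.01*-28.9454 = -3.3287
  y_2 = -3.5871 - 0.01*-14.3485 = -3.4437
Step 3: grad_x = 2*4*-3.3287 = -26.6298, grad_y = 2*2*-3.4437 = -13.7746
  x_3 = -3.3287 - 0.01*-26.6298 = -3.0624
  y_3 = -3.4437 - 0.01*-13.7746 = -3.3059
f(-3.0624, -3.3059) = 4*(-3.0624)^2 + 2*(-3.3059)^2 = 59.3718


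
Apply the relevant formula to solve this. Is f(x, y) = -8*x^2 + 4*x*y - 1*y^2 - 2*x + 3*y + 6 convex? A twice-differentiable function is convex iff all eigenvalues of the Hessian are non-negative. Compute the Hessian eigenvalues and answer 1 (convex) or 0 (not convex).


The Hessian of f(x,y) = -8*x^2 + 4*x*y - 1*y^2 - 2*x + 3*y + 6 is:
H = [[-16, 4], [4, -2]]
Trace = -16 - 2 = -18
Determinant = -16*-2 - (4)^2 = 16
Discriminant = (-18)^2 - 4*16 = 260.0
Eigenvalues: lambda_1 = -17.0623, lambda_2 = -0.9377
The function is not convex.

0


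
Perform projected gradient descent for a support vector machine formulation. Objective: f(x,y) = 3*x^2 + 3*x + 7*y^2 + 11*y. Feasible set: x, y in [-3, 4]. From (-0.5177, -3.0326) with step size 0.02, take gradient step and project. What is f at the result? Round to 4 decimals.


Step 1: Compute gradient at (-0.5177, -3.0326).
grad_x = 2*3*-0.5177 + 3 = -0.1062
grad_y = 2*7*-3.0326 + 11 = -31.4564
Step 2: Gradient step.
x_raw = -0.5177 - 0.02*-0.1062 = -0.5156
y_raw = -3.0326 - 0.02*-31.4564 = -2.4035
Step 3: Project onto [-3, 4].
x_proj = clip(-0.5156) = -0.5156
y_proj = clip(-2.4035) = -2.4035
Step 4: Evaluate f.
f(-0.5156, -2.4035) = 13.2493


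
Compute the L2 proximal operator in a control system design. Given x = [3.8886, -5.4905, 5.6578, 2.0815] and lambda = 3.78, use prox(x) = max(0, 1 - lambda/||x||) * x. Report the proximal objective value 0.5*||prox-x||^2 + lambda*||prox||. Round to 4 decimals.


Step 1: Compute ||x||.
||x|| = 9.0338
Step 2: Compute scaling factor.
scale = max(0, 1 - 3.78/9.0338) = 0.5816
Step 3: prox(x) = [2.2615, -3.1931, 3.2904, 1.2105]
||prox(x)|| = 5.2538
Step 4: Proximal objective.
0.5*||prox-x||^2 = 7.1442
lambda*||prox|| = 19.8594
Total = 27.0037


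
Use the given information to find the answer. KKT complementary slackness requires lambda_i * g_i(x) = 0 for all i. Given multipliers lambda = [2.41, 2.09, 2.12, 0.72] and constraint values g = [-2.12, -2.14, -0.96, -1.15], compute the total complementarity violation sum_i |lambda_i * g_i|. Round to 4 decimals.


KKT complementary slackness check:
lambda_1 * g_1 = 2.41 * -2.12 = -5.1092
lambda_2 * g_2 = 2.09 * -2.14 = -4.4726
lambda_3 * g_3 = 2.12 * -0.96 = -2.0352
lambda_4 * g_4 = 0.72 * -1.15 = -0.828
Total violation = 5.1092 + 4.4726 + 2.0352 + 0.828 = 12.445


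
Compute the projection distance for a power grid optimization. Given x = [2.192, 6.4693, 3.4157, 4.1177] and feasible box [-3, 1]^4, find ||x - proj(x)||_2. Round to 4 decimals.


Project each component onto [-3, 1].
clip(2.192) = 1.0, clip(6.4693) = 1.0, clip(3.4157) = 1.0, clip(4.1177) = 1.0
Projection = [1.0, 1.0, 1.0, 1.0]
Squared diffs: [1.4209, 29.9132, 5.8356, 9.7201]
Distance = sqrt(46.8898) = 6.8476


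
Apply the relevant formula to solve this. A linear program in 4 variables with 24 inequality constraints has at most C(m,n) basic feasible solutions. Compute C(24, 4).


Each vertex corresponds to some choice of n active constraints out of m, so the number of vertices is at most C(m, n) = m! / (n!(m-n)!).
m = 24, n = 4
Numerator: 24 * 23 * 22 * 21
Denominator: 4! = 24
C(24, 4) = 10626


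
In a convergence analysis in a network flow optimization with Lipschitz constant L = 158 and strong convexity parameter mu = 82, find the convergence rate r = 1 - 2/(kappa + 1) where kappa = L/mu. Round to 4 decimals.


Step 1: Compute the condition number.
kappa = L/mu = 158/82 = 1.9268
Step 2: Compute the convergence rate.
r = 1 - 2/(kappa + 1) = 1 - 2*mu/(L + mu) = (L - mu)/(L + mu) = 76/240 = 0.3167


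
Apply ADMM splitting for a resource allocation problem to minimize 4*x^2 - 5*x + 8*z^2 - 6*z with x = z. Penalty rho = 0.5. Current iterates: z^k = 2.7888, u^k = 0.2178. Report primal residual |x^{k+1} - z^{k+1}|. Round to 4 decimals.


ADMM iteration with rho = 0.5, z^k = 2.7888, u^k = 0.2178
Step 1: x-update.
Minimize 4*x^2 - 5*x + (0.5/2)*(x - 2.7888 + 0.2178)^2
FOC: (2*4 + 0.5)*x = 5 + 0.5*(2.7888 - 0.2178)
x^{k+1} = 0.7395
Step 2: z-update.
Minimize 8*z^2 - 6*z + (0.5/2)*(0.7395 - z + 0.2178)^2
FOC: (2*8 + 0.5)*z = 6 + 0.5*(0.7395 + 0.2178)
z^{k+1} = 0.3926
Step 3: u-update.
u^{k+1} = 0.2178 + 0.7395 - 0.3926 = 0.5646
Step 4: Primal residual = |0.7395 - 0.3926| = 0.3468


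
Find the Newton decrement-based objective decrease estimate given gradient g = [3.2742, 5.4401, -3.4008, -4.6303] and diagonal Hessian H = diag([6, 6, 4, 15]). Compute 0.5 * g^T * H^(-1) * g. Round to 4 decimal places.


Step 1: H is diagonal, so H^(-1) * g = [0.5457, 0.9067, -0.8502, -0.3087].
Step 2: g^T H^(-1) g = sum_i g_i^2 / H_ii
  = (3.2742)^2/6 + (5.4401)^2/6 + (-3.4008)^2/4 + (-4.6303)^2/15
  = 1.7867 + 4.9324 + 2.8914 + 1.4293 = 11.0399
Step 3: Objective decrease = 0.5 * g^T H^(-1) g = 5.5199


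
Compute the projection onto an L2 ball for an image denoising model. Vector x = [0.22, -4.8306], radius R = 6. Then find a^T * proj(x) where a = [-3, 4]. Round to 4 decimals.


Step 1: Compute ||x|| (intermediates to 6 decimals).
||x|| = sqrt(0.22^2 + (-4.8306)^2) = 4.835607
Step 2: Project.
Since ||x|| <= R, proj = x (no scaling needed).
proj(x) = [0.22, -4.8306]
Step 3: Dot product.
a^T * proj(x) = -3*0.22 + 4*(-4.8306) = -19.9824


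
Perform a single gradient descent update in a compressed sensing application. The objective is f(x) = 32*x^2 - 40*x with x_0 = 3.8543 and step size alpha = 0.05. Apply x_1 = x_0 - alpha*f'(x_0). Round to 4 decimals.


We compute the gradient at x_0 and apply the update.
f'(x) = 64*x - 40
f'(3.8543) = 64*3.8543 - 40 = 206.6752
x_1 = 3.8543 - 0.05*206.6752 = -6.4795


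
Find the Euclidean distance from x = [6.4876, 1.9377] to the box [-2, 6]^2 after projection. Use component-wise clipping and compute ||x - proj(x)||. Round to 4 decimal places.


Project each component onto [-2, 6].
clip(6.4876) = 6.0, clip(1.9377) = 1.9377
Projection = [6.0, 1.9377]
Squared diffs: [0.2378, 0.0]
Distance = sqrt(0.2378) = 0.4876


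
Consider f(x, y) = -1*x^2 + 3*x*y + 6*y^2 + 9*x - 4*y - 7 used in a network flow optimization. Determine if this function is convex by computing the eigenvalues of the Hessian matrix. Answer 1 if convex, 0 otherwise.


The Hessian of f(x,y) = -1*x^2 + 3*x*y + 6*y^2 + 9*x - 4*y - 7 is:
H = [[-2, 3], [3, 12]]
Trace = -2 + 12 = 10
Determinant = -2*12 - (3)^2 = -33
Discriminant = (10)^2 - 4*-33 = 232.0
Eigenvalues: lambda_1 = -2.6158, lambda_2 = 12.6158
The function is not convex.

0


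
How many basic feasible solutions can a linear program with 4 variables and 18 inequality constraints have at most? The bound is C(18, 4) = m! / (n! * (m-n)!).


Each vertex corresponds to some choice of n active constraints out of m, so the number of vertices is at most C(m, n) = m! / (n!(m-n)!).
m = 18, n = 4
Numerator: 18 * 17 * 16 * 15
Denominator: 4! = 24
C(18, 4) = 3060


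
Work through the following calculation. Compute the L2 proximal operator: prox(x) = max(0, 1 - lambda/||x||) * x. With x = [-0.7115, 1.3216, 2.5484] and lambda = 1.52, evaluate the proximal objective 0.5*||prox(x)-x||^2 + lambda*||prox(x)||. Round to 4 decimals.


Step 1: Compute ||x||.
||x|| = 2.9576
Step 2: Compute scaling factor.
scale = max(0, 1 - 1.52/2.9576) = 0.4861
Step 3: prox(x) = [-0.3458, 0.6424, 1.2387]
||prox(x)|| = 1.4376
Step 4: Proximal objective.
0.5*||prox-x||^2 = 1.1552
lambda*||prox|| = 2.1852
Total = 3.3403


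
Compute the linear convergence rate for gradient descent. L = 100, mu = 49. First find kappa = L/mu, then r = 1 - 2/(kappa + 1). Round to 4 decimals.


Step 1: Compute the condition number.
kappa = L/mu = 100/49 = 2.0408
Step 2: Compute the convergence rate.
r = 1 - 2/(kappa + 1) = 1 - 2*mu/(L + mu) = (L - mu)/(L + mu) = 51/149 = 0.3423


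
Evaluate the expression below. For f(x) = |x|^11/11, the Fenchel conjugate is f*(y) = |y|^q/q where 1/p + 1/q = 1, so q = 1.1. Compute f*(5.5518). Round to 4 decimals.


The conjugate exponent q satisfies 1/p + 1/q = 1.
p = 11, so q = 11/(11 - 1) = 1.1
|y|^q = 5.5518^1.1 = 6.5899
f*(5.5518) = 6.5899 / 1.1 = 5.9908


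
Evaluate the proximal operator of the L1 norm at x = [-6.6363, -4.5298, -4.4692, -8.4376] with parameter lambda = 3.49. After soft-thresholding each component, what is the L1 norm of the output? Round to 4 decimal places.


Soft-thresholding with lambda = 3.49:
prox(-6.6363) = sign(-6.6363)*max(|-6.6363| - 3.49, 0) = -3.1463
prox(-4.5298) = sign(-4.5298)*max(|-4.5298| - 3.49, 0) = -1.0398
prox(-4.4692) = sign(-4.4692)*max(|-4.4692| - 3.49, 0) = -0.9792
prox(-8.4376) = sign(-8.4376)*max(|-8.4376| - 3.49, 0) = -4.9476
prox(x) = [-3.1463, -1.0398, -0.9792, -4.9476]
||prox(x)||_1 = 3.1463 + 1.0398 + 0.9792 + 4.9476 = 10.1129


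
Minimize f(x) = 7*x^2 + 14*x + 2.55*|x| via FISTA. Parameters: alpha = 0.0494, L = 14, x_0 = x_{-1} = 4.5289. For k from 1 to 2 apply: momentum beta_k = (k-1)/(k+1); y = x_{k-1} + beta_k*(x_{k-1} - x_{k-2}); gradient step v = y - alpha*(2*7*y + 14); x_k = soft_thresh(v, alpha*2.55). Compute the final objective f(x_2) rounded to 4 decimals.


FISTA on f(x) = 7*x^2 + 14*x + 2.55*|x|
L = 14, alpha = 0.0494
Iteration 1: beta = 0.0, y = 4.5289 + 0.0*(4.5289 - 4.5289) = 4.5289
  grad(y) = 77.4046, v = y - alpha*grad = 0.7051
  prox(v) = soft_thresh(0.7051, 0.126) = 0.5791
Iteration 2: beta = 0.3333, y = 0.5791 + 0.3333*(0.5791 - 4.5289) = -0.7374
  grad(y) = 3.6758, v = y - alpha*grad = -0.919
  prox(v) = soft_thresh(-0.919, 0.126) = -0.7931
f(x_2) = 7*(-0.7931)^2 + 14*(-0.7931) + 2.55*|-0.7931| = -4.6779


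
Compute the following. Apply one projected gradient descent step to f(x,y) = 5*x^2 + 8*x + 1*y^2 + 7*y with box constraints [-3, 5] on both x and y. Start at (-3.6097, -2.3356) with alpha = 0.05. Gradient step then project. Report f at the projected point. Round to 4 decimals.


Step 1: Compute gradient at (-3.6097, -2.3356).
grad_x = 2*5*-3.6097 + 8 = -28.097
grad_y = 2*1*-2.3356 + 7 = 2.3288
Step 2: Gradient step.
x_raw = -3.6097 - 0.05*-28.097 = -2.2049
y_raw = -2.3356 - 0.05*2.3288 = -2.452
Step 3: Project onto [-3, 5].
x_proj = clip(-2.2049) = -2.2049
y_proj = clip(-2.452) = -2.452
Step 4: Evaluate f.
f(-2.2049, -2.452) = -4.4838


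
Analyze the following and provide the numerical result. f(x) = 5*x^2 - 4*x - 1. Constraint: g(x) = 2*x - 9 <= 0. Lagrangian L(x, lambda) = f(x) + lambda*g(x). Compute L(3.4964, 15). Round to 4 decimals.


Step 1: Evaluate f(x).
f(3.4964) = 5*3.4964^2 - 4*3.4964 - 1 = 46.1385
Step 2: Evaluate g(x).
g(3.4964) = 2*3.4964 - 9 = -2.0072
Step 3: Compute Lagrangian.
L = 46.1385 + 15*-2.0072 = 16.0305


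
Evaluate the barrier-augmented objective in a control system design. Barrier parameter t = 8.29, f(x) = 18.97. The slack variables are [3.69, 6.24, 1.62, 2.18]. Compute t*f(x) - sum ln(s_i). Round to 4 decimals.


Step 1: Compute log-barrier.
ln values: [1.3056, 1.831, 0.4824, 0.7793]
phi = -(1.3056 + 1.831 + 0.4824 + 0.7793) = -4.3984
Step 2: Compute augmented objective.
t*f(x) = 8.29*18.97 = 157.2613
Total = 157.2613 - 4.3984 = 152.8629


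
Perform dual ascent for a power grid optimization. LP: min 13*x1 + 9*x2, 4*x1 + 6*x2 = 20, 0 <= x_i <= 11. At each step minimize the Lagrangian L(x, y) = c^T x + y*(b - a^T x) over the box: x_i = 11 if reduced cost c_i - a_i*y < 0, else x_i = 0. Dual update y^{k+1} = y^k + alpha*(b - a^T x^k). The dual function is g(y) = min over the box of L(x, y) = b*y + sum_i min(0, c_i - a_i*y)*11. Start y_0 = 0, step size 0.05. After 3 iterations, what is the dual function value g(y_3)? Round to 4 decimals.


Dual ascent for LP: min 13*x1 + 9*x2, 4*x1 + 6*x2 = 20, 0 <= x_i <= 11
Step 1: y^k = 0.0, reduced costs: (13.0, 9.0)
  x^k = (0.0, 0.0), subgradient = b - a^T x = 20.0
  y^{k+1} = 0.0 + 0.05*20.0 = 1.0
Step 2: y^k = 1.0, reduced costs: (9.0, 3.0)
  x^k = (0.0, 0.0), subgradient = b - a^T x = 20.0
  y^{k+1} = 1.0 + 0.05*20.0 = 2.0
Step 3: y^k = 2.0, reduced costs: (5.0, -3.0)
  x^k = (0.0, 11.0), subgradient = b - a^T x = -46.0
  y^{k+1} = 2.0 + 0.05*-46.0 = -0.3
Dual objective at y_3 = -0.3: reduced costs (14.2, 10.8), box minimizer x = (0.0, 0.0)
g(y_3) = b*y + (c1 - a1*y)*x1 + (c2 - a2*y)*x2 = 20*(-0.3) + 14.2*0.0 + 10.8*0.0 = -6.0 + 0.0 + 0.0 = -6.0


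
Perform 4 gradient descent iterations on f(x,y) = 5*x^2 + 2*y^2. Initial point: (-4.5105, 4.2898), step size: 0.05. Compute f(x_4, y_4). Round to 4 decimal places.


Gradient descent on f(x,y) = 5*x^2 + 2*y^2.
Starting point: (-4.5105, 4.2898), alpha = 0.05
Step 1: grad_x = 2*5*-4.5105 = -45.105, grad_y = 2*2*4.2898 = 17.1592
  x_1 = -4.5105 - 0.05*-45.105 = -2.2553
  y_1 = 4.2898 - 0.05*17.1592 = 3.4318
Step 2: grad_x = 2*5*-2.2553 = -22.5525, grad_y = 2*2*3.4318 = 13.7274
  x_2 = -2.2553 - 0.05*-22.5525 = -1.1276
  y_2 = 3.4318 - 0.05*13.7274 = 2.7455
Step 3: grad_x = 2*5*-1.1276 = -11.2763, grad_y = 2*2*2.7455 = 10.9819
  x_3 = -1.1276 - 0.05*-11.2763 = -0.5638
  y_3 = 2.7455 - 0.05*10.9819 = 2.1964
Step 4: grad_x = 2*5*-0.5638 = -5.6381, grad_y = 2*2*2.1964 = 8.7855
  x_4 = -0.5638 - 0.05*-5.6381 = -0.2819
  y_4 = 2.1964 - 0.05*8.7855 = 1.7571
f(-0.2819, 1.7571) = 5*(-0.2819)^2 + 2*1.7571^2 = 6.5722


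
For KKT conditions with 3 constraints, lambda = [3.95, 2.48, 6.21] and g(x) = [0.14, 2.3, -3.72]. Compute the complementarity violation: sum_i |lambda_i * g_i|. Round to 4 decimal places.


KKT complementary slackness check:
lambda_1 * g_1 = 3.95 * 0.14 = 0.553
lambda_2 * g_2 = 2.48 * 2.3 = 5.704
lambda_3 * g_3 = 6.21 * -3.72 = -23.1012
Total violation = 0.553 + 5.704 + 23.1012 = 29.3582


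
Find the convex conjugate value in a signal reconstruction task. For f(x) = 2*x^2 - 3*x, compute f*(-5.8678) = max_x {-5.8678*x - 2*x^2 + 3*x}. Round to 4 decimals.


f*(y) = sup_x {y*x - a*x^2 - b*x} = sup_x {(y-b)*x - a*x^2}
FOC: (y - b) - 2a*x = 0 => x* = (y - b)/(2a)
x* = (-5.8678 + 3)/(2*2) = -0.717
f*(-5.8678) = (y-b)^2/(4a) = (-5.8678 + 3)^2/(4*2)
= 8.2243/8 = 1.028


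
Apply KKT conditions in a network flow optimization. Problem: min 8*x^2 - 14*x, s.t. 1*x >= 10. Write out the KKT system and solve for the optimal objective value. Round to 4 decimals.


Step 1: Try lambda = 0 (constraint inactive).
x_unc = 14/(2*8) = 0.875
Check: 1*0.875 = 0.875 < 10 -- violated!
Step 2: Constraint must be active: 1*x = 10
x* = 10/1 = 10.0
lambda = (2*8*10.0 - 14)/1 = 146.0
Step 3: Compute optimal value.
f(x*) = 8*10.0^2 - 14*10.0 = 660.0


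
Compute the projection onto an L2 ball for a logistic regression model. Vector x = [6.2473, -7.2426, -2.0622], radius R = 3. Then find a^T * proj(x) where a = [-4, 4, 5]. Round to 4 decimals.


Step 1: Compute ||x|| (intermediates to 6 decimals).
||x|| = sqrt(6.2473^2 + (-7.2426)^2 + (-2.0622)^2) = 9.784512
Step 2: Project.
Since ||x|| > R, scale = R/||x|| = 3/9.784512 = 0.306607, proj(x) = scale * x
proj(x) = [1.915466, -2.220632, -0.632285]
Step 3: Dot product.
a^T * proj(x) = -4*1.915466 + 4*(-2.220632) + 5*(-0.632285) = -19.7058


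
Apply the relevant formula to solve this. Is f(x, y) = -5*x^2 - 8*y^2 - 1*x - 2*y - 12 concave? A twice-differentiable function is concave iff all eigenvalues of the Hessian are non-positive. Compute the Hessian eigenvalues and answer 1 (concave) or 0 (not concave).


The Hessian of f(x,y) = -5*x^2 - 8*y^2 - 1*x - 2*y - 12 is:
H = [[-10, 0], [0, -16]]
Trace = -10 - 16 = -26
Determinant = -10*-16 - (0)^2 = 160
Discriminant = (-26)^2 - 4*160 = 36.0
Eigenvalues: lambda_1 = -16.0, lambda_2 = -10.0
The function is concave.

1


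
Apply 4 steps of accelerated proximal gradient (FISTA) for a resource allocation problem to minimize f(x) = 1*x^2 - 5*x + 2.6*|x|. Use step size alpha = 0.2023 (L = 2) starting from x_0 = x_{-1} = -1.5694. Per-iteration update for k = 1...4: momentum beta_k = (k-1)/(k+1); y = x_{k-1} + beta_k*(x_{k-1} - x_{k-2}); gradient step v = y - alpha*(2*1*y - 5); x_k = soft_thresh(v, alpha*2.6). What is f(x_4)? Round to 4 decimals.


FISTA on f(x) = 1*x^2 - 5*x + 2.6*|x|
L = 2, alpha = 0.2023
Iteration 1: beta = 0.0, y = -1.5694 + 0.0*(-1.5694 + 1.5694) = -1.5694
  grad(y) = -8.1388, v = y - alpha*grad = 0.0771
  prox(v) = soft_thresh(0.0771, 0.526) = 0.0
Iteration 2: beta = 0.3333, y = 0.0 + 0.3333*(0.0 + 1.5694) = 0.5231
  grad(y) = -3.9537, v = y - alpha*grad = 1.323
  prox(v) = soft_thresh(1.323, 0.526) = 0.797
Iteration 3: beta = 0.5, y = 0.797 + 0.5*(0.797 - 0.0) = 1.1955
  grad(y) = -2.609, v = y - alpha*grad = 1.7233
  prox(v) = soft_thresh(1.7233, 0.526) = 1.1973
Iteration 4: beta = 0.6, y = 1.1973 + 0.6*(1.1973 - 0.797) = 1.4375
  grad(y) = -2.125, v = y - alpha*grad = 1.8674
  prox(v) = soft_thresh(1.8674, 0.526) = 1.3414
f(x_4) = 1*1.3414^2 - 5*1.3414 + 2.6*|1.3414| = -1.42


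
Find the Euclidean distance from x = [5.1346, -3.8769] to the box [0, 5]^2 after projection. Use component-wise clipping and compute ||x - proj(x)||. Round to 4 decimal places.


Project each component onto [0, 5].
clip(5.1346) = 5.0, clip(-3.8769) = 0.0
Projection = [5.0, 0.0]
Squared diffs: [0.0181, 15.0304]
Distance = sqrt(15.0485) = 3.8792


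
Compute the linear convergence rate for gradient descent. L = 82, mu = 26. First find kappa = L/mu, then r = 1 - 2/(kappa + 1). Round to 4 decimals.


Step 1: Compute the condition number.
kappa = L/mu = 82/26 = 3.1538
Step 2: Compute the convergence rate.
r = 1 - 2/(kappa + 1) = 1 - 2*mu/(L + mu) = (L - mu)/(L + mu) = 56/108 = 0.5185


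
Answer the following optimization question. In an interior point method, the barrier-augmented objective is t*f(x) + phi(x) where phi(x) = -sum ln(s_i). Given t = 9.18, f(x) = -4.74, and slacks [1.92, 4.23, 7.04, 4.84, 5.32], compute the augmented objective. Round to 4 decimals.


Step 1: Compute log-barrier.
ln values: [0.6523, 1.4422, 1.9516, 1.5769, 1.6715]
phi = -(0.6523 + 1.4422 + 1.9516 + 1.5769 + 1.6715) = -7.2945
Step 2: Compute augmented objective.
t*f(x) = 9.18*-4.74 = -43.5132
Total = -43.5132 - 7.2945 = -50.8077


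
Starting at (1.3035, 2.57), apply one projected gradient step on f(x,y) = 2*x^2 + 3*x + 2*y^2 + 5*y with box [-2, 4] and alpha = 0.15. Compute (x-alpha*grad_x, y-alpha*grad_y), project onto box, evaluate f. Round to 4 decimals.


Step 1: Compute gradient at (1.3035, 2.57).
grad_x = 2*2*1.3035 + 3 = 8.214
grad_y = 2*2*2.57 + 5 = 15.28
Step 2: Gradient step.
x_raw = 1.3035 - 0.15*8.214 = 0.0714
y_raw = 2.57 - 0.15*15.28 = 0.278
Step 3: Project onto [-2, 4].
x_proj = clip(0.0714) = 0.0714
y_proj = clip(0.278) = 0.278
Step 4: Evaluate f.
f(0.0714, 0.278) = 1.769


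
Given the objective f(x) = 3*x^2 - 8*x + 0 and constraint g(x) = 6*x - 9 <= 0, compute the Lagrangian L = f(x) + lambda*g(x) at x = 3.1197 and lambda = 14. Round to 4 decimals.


Step 1: Evaluate f(x).
f(3.1197) = 3*3.1197^2 - 8*3.1197 + 0 = 4.24
Step 2: Evaluate g(x).
g(3.1197) = 6*3.1197 - 9 = 9.7182
Step 3: Compute Lagrangian.
L = 4.24 + 14*9.7182 = 140.2948


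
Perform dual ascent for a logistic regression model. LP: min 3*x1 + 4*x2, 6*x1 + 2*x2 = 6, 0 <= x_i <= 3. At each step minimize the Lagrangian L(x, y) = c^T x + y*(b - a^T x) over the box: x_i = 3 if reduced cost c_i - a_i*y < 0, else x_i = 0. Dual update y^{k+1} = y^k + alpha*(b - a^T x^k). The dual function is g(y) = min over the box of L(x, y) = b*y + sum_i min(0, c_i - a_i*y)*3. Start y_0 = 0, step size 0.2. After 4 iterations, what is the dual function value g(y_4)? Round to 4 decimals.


Dual ascent for LP: min 3*x1 + 4*x2, 6*x1 + 2*x2 = 6, 0 <= x_i <= 3
Step 1: y^k = 0.0, reduced costs: (3.0, 4.0)
  x^k = (0.0, 0.0), subgradient = b - a^T x = 6.0
  y^{k+1} = 0.0 + 0.2*6.0 = 1.2
Step 2: y^k = 1.2, reduced costs: (-4.2, 1.6)
  x^k = (3.0, 0.0), subgradient = b - a^T x = -12.0
  y^{k+1} = 1.2 + 0.2*-12.0 = -1.2
Step 3: y^k = -1.2, reduced costs: (10.2, 6.4)
  x^k = (0.0, 0.0), subgradient = b - a^T x = 6.0
  y^{k+1} = -1.2 + 0.2*6.0 = 0.0
Step 4: y^k = 0.0, reduced costs: (3.0, 4.0)
  x^k = (0.0, 0.0), subgradient = b - a^T x = 6.0
  y^{k+1} = 0.0 + 0.2*6.0 = 1.2
Dual objective at y_4 = 1.2: reduced costs (-4.2, 1.6), box minimizer x = (3.0, 0.0)
g(y_4) = b*y + (c1 - a1*y)*x1 + (c2 - a2*y)*x2 = 6*1.2 + (-4.2)*3.0 + 1.6*0.0 = 7.2 - 12.6 + 0.0 = -5.4


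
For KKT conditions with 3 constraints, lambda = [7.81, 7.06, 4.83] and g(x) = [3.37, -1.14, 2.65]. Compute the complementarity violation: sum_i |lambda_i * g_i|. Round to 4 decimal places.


KKT complementary slackness check:
lambda_1 * g_1 = 7.81 * 3.37 = 26.3197
lambda_2 * g_2 = 7.06 * -1.14 = -8.0484
lambda_3 * g_3 = 4.83 * 2.65 = 12.7995
Total violation = 26.3197 + 8.0484 + 12.7995 = 47.1676


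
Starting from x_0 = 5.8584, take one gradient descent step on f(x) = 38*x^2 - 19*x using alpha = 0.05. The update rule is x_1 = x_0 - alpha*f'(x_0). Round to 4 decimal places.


We compute the gradient at x_0 and apply the update.
f'(x) = 76*x - 19
f'(5.8584) = 76*5.8584 - 19 = 426.2384
x_1 = 5.8584 - 0.05*426.2384 = -15.4535


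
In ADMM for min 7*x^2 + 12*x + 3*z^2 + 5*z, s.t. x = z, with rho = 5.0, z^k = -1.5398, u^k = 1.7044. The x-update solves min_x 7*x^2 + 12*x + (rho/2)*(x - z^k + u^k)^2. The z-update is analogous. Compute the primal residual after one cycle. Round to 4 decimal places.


ADMM iteration with rho = 5.0, z^k = -1.5398, u^k = 1.7044
Step 1: x-update.
Minimize 7*x^2 + 12*x + (5.0/2)*(x + 1.5398 + 1.7044)^2
FOC: (2*7 + 5.0)*x = -12 + 5.0*(-1.5398 - 1.7044)
x^{k+1} = -1.4853
Step 2: z-update.
Minimize 3*z^2 + 5*z + (5.0/2)*(-1.4853 - z + 1.7044)^2
FOC: (2*3 + 5.0)*z = -5 + 5.0*(-1.4853 + 1.7044)
z^{k+1} = -0.355
Step 3: u-update.
u^{k+1} = 1.7044 - 1.4853 + 0.355 = 0.574
Step 4: Primal residual = |-1.4853 + 0.355| = 1.1304


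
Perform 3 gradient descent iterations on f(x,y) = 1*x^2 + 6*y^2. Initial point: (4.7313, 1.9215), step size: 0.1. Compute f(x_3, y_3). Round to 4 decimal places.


Gradient descent on f(x,y) = 1*x^2 + 6*y^2.
Starting point: (4.7313, 1.9215), alpha = 0.1
Step 1: grad_x = 2*1*4.7313 = 9.4626, grad_y = 2*6*1.9215 = 23.058
  x_1 = 4.7313 - 0.1*9.4626 = 3.785
  y_1 = 1.9215 - 0.1*23.058 = -0.3843
Step 2: grad_x = 2*1*3.785 = 7.5701, grad_y = 2*6*-0.3843 = -4.6116
  x_2 = 3.785 - 0.1*7.5701 = 3.028
  y_2 = -0.3843 - 0.1*-4.6116 = 0.0769
Step 3: grad_x = 2*1*3.028 = 6.0561, grad_y = 2*6*0.0769 = 0.9223
  x_3 = 3.028 - 0.1*6.0561 = 2.4224
  y_3 = 0.0769 - 0.1*0.9223 = -0.0154
f(2.4224, -0.0154) = 1*2.4224^2 + 6*(-0.0154)^2 = 5.8696


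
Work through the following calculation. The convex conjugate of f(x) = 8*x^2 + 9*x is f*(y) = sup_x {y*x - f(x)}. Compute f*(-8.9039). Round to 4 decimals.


f*(y) = sup_x {y*x - a*x^2 - b*x} = sup_x {(y-b)*x - a*x^2}
FOC: (y - b) - 2a*x = 0 => x* = (y - b)/(2a)
x* = (-8.9039 - 9)/(2*8) = -1.119
f*(-8.9039) = (y-b)^2/(4a) = (-8.9039 - 9)^2/(4*8)
= 320.5496/32 = 10.0172


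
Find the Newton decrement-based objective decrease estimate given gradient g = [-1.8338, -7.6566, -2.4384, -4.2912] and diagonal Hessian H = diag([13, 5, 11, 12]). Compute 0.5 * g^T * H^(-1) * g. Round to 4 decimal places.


Step 1: H is diagonal, so H^(-1) * g = [-0.1411, -1.5313, -0.2217, -0.3576].
Step 2: g^T H^(-1) g = sum_i g_i^2 / H_ii
  = (-1.8338)^2/13 + (-7.6566)^2/5 + (-2.4384)^2/11 + (-4.2912)^2/12
  = 0.2587 + 11.7247 + 0.5405 + 1.5345 = 14.0584
Step 3: Objective decrease = 0.5 * g^T H^(-1) g = 7.0292


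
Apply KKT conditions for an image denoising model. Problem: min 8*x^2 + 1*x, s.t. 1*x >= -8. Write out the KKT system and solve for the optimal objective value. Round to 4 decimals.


Step 1: Try lambda = 0 (constraint inactive).
Stationarity: 2*8*x + 1 = 0
x* = -1/(2*8) = -0.0625
Check constraint: 1*-0.0625 = -0.0625 >= -8 -- satisfied.
Step 2: Compute optimal value.
f(x*) = 8*(-0.0625)^2 + 1*(-0.0625) = -0.0313


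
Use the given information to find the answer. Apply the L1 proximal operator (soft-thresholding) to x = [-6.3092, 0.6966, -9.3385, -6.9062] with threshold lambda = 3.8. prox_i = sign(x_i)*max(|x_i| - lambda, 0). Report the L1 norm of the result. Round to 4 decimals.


Soft-thresholding with lambda = 3.8:
prox(-6.3092) = sign(-6.3092)*max(|-6.3092| - 3.8, 0) = -2.5092
prox(0.6966) = sign(0.6966)*max(|0.6966| - 3.8, 0) = 0.0
prox(-9.3385) = sign(-9.3385)*max(|-9.3385| - 3.8, 0) = -5.5385
prox(-6.9062) = sign(-6.9062)*max(|-6.9062| - 3.8, 0) = -3.1062
prox(x) = [-2.5092, 0.0, -5.5385, -3.1062]
||prox(x)||_1 = 2.5092 + 0.0 + 5.5385 + 3.1062 = 11.1539


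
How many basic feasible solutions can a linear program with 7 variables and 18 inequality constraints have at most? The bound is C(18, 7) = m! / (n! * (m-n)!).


Each vertex corresponds to some choice of n active constraints out of m, so the number of vertices is at most C(m, n) = m! / (n!(m-n)!).
m = 18, n = 7
Numerator: 18 * 17 * 16 * 15 * 14 * 13 * 12
Denominator: 7! = 5040
C(18, 7) = 31824


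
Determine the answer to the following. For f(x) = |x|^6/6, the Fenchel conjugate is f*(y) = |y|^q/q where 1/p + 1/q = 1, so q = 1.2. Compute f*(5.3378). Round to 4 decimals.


The conjugate exponent q satisfies 1/p + 1/q = 1.
p = 6, so q = 6/(6 - 1) = 1.2
|y|^q = 5.3378^1.2 = 7.4616
f*(5.3378) = 7.4616 / 1.2 = 6.218


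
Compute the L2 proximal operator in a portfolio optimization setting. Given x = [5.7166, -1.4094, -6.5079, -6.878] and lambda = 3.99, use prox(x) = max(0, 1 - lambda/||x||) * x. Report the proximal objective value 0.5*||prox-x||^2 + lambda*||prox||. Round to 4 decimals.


Step 1: Compute ||x||.
||x|| = 11.1501
Step 2: Compute scaling factor.
scale = max(0, 1 - 3.99/11.1501) = 0.6422
Step 3: prox(x) = [3.671, -0.9051, -4.1791, -4.4168]
||prox(x)|| = 7.1601
Step 4: Proximal objective.
0.5*||prox-x||^2 = 7.9601
lambda*||prox|| = 28.5688
Total = 36.529


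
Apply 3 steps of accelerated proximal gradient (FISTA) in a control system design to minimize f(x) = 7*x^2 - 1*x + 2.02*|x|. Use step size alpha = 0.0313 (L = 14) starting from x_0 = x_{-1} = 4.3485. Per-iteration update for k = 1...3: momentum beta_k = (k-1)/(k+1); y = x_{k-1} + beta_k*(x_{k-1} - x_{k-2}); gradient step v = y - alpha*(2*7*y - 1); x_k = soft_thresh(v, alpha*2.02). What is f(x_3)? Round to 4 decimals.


FISTA on f(x) = 7*x^2 - 1*x + 2.02*|x|
L = 14, alpha = 0.0313
Iteration 1: beta = 0.0, y = 4.3485 + 0.0*(4.3485 - 4.3485) = 4.3485
  grad(y) = 59.879, v = y - alpha*grad = 2.4743
  prox(v) = soft_thresh(2.4743, 0.0632) = 2.4111
Iteration 2: beta = 0.3333, y = 2.4111 + 0.3333*(2.4111 - 4.3485) = 1.7652
  grad(y) = 23.7135, v = y - alpha*grad = 1.023
  prox(v) = soft_thresh(1.023, 0.0632) = 0.9598
Iteration 3: beta = 0.5, y = 0.9598 + 0.5*(0.9598 - 2.4111) = 0.2342
  grad(y) = 2.2782, v = y - alpha*grad = 0.1628
  prox(v) = soft_thresh(0.1628, 0.0632) = 0.0996
f(x_3) = 7*0.0996^2 - 1*0.0996 + 2.02*|0.0996| = 0.1711


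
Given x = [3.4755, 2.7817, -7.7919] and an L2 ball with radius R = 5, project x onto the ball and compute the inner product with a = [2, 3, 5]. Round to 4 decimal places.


Step 1: Compute ||x|| (intermediates to 6 decimals).
||x|| = sqrt(3.4755^2 + 2.7817^2 + (-7.7919)^2) = 8.973888
Step 2: Project.
Since ||x|| > R, scale = R/||x|| = 5/8.973888 = 0.557172, proj(x) = scale * x
proj(x) = [1.936451, 1.549885, -4.341429]
Step 3: Dot product.
a^T * proj(x) = 2*1.936451 + 3*1.549885 + 5*(-4.341429) = -13.1846


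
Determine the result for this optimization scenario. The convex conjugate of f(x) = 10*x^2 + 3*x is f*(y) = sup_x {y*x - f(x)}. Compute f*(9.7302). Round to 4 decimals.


f*(y) = sup_x {y*x - a*x^2 - b*x} = sup_x {(y-b)*x - a*x^2}
FOC: (y - b) - 2a*x = 0 => x* = (y - b)/(2a)
x* = (9.7302 - 3)/(2*10) = 0.3365
f*(9.7302) = (y-b)^2/(4a) = (9.7302 - 3)^2/(4*10)
= 45.2956/40 = 1.1324


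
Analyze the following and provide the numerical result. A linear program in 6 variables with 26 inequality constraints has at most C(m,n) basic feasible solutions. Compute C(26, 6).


Each vertex corresponds to some choice of n active constraints out of m, so the number of vertices is at most C(m, n) = m! / (n!(m-n)!).
m = 26, n = 6
Numerator: 26 * 25 * 24 * 23 * 22 * 21
Denominator: 6! = 720
C(26, 6) = 230230


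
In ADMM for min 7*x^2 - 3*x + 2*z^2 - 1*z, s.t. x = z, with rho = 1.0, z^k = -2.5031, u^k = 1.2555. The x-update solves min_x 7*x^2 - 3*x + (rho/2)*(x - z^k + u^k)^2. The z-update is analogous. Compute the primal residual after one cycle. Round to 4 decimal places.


ADMM iteration with rho = 1.0, z^k = -2.5031, u^k = 1.2555
Step 1: x-update.
Minimize 7*x^2 - 3*x + (1.0/2)*(x + 2.5031 + 1.2555)^2
FOC: (2*7 + 1.0)*x = 3 + 1.0*(-2.5031 - 1.2555)
x^{k+1} = -0.0506
Step 2: z-update.
Minimize 2*z^2 - 1*z + (1.0/2)*(-0.0506 - z + 1.2555)^2
FOC: (2*2 + 1.0)*z = 1 + 1.0*(-0.0506 + 1.2555)
z^{k+1} = 0.441
Step 3: u-update.
u^{k+1} = 1.2555 - 0.0506 - 0.441 = 0.7639
Step 4: Primal residual = |-0.0506 - 0.441| = 0.4916


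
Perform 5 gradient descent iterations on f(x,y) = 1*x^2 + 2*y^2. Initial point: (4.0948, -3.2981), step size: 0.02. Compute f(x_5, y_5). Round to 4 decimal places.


Gradient descent on f(x,y) = 1*x^2 + 2*y^2.
Starting point: (4.0948, -3.2981), alpha = 0.02
Step 1: grad_x = 2*1*4.0948 = 8.1896, grad_y = 2*2*-3.2981 = -13.1924
  x_1 = 4.0948 - 0.02*8.1896 = 3.931
  y_1 = -3.2981 - 0.02*-13.1924 = -3.0343
Step 2: grad_x = 2*1*3.931 = 7.862, grad_y = 2*2*-3.0343 = -12.137
  x_2 = 3.931 - 0.02*7.862 = 3.7738
  y_2 = -3.0343 - 0.02*-12.137 = -2.7915
Step 3: grad_x = 2*1*3.7738 = 7.5475, grad_y = 2*2*-2.7915 = -11.166
  x_3 = 3.7738 - 0.02*7.5475 = 3.6228
  y_3 = -2.7915 - 0.02*-11.166 = -2.5682
Step 4: grad_x = 2*1*3.6228 = 7.2456, grad_y = 2*2*-2.5682 = -10.2728
  x_4 = 3.6228 - 0.02*7.2456 = 3.4779
  y_4 = -2.5682 - 0.02*-10.2728 = -2.3627
Step 5: grad_x = 2*1*3.4779 = 6.9558, grad_y = 2*2*-2.3627 = -9.4509
  x_5 = 3.4779 - 0.02*6.9558 = 3.3388
  y_5 = -2.3627 - 0.02*-9.4509 = -2.1737
f(3.3388, -2.1737) = 1*3.3388^2 + 2*(-2.1737)^2 = 20.5976


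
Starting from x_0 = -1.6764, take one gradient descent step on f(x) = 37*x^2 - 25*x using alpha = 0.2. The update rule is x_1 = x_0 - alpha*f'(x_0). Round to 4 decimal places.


We compute the gradient at x_0 and apply the update.
f'(x) = 74*x - 25
f'(-1.6764) = 74*-1.6764 - 25 = -149.0536
x_1 = -1.6764 - 0.2*-149.0536 = 28.1343


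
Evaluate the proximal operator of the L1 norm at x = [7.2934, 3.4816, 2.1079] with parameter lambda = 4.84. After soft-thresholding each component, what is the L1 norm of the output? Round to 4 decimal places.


Soft-thresholding with lambda = 4.84:
prox(7.2934) = sign(7.2934)*max(|7.2934| - 4.84, 0) = 2.4534
prox(3.4816) = sign(3.4816)*max(|3.4816| - 4.84, 0) = 0.0
prox(2.1079) = sign(2.1079)*max(|2.1079| - 4.84, 0) = 0.0
prox(x) = [2.4534, 0.0, 0.0]
||prox(x)||_1 = 2.4534 + 0.0 + 0.0 = 2.4534


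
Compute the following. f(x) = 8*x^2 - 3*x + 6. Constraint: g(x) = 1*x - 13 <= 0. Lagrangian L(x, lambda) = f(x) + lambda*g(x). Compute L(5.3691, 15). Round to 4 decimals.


Step 1: Evaluate f(x).
f(5.3691) = 8*5.3691^2 - 3*5.3691 + 6 = 220.5106
Step 2: Evaluate g(x).
g(5.3691) = 1*5.3691 - 13 = -7.6309
Step 3: Compute Lagrangian.
L = 220.5106 + 15*-7.6309 = 106.0471


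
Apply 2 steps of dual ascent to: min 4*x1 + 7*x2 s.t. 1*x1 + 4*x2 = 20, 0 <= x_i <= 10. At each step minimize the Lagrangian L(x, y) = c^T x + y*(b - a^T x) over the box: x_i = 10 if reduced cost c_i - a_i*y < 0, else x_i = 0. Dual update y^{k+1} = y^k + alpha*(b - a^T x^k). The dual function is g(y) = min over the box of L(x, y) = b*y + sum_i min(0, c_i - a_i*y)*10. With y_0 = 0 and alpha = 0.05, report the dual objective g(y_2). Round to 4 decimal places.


Dual ascent for LP: min 4*x1 + 7*x2, 1*x1 + 4*x2 = 20, 0 <= x_i <= 10
Step 1: y^k = 0.0, reduced costs: (4.0, 7.0)
  x^k = (0.0, 0.0), subgradient = b - a^T x = 20.0
  y^{k+1} = 0.0 + 0.05*20.0 = 1.0
Step 2: y^k = 1.0, reduced costs: (3.0, 3.0)
  x^k = (0.0, 0.0), subgradient = b - a^T x = 20.0
  y^{k+1} = 1.0 + 0.05*20.0 = 2.0
Dual objective at y_2 = 2.0: reduced costs (2.0, -1.0), box minimizer x = (0.0, 10.0)
g(y_2) = b*y + (c1 - a1*y)*x1 + (c2 - a2*y)*x2 = 20*2.0 + 2.0*0.0 + (-1.0)*10.0 = 40.0 + 0.0 - 10.0 = 30.0


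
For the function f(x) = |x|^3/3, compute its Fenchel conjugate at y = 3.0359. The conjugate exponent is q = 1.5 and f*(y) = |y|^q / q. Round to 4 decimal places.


The conjugate exponent q satisfies 1/p + 1/q = 1.
p = 3, so q = 3/(3 - 1) = 1.5
|y|^q = 3.0359^1.5 = 5.2897
f*(3.0359) = 5.2897 / 1.5 = 3.5265


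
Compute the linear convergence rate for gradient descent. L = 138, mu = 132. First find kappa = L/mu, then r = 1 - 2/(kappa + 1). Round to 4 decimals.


Step 1: Compute the condition number.
kappa = L/mu = 138/132 = 1.0455
Step 2: Compute the convergence rate.
r = 1 - 2/(kappa + 1) = 1 - 2*mu/(L + mu) = (L - mu)/(L + mu) = 6/270 = 0.0222


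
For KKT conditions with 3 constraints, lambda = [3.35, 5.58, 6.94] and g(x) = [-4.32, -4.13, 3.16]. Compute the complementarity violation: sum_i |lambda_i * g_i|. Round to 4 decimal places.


KKT complementary slackness check:
lambda_1 * g_1 = 3.35 * -4.32 = -14.472
lambda_2 * g_2 = 5.58 * -4.13 = -23.0454
lambda_3 * g_3 = 6.94 * 3.16 = 21.9304
Total violation = 14.472 + 23.0454 + 21.9304 = 59.4478


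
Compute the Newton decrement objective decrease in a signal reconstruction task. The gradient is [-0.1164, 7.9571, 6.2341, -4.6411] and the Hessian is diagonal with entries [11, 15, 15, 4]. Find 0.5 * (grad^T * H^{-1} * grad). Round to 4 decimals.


Step 1: H is diagonal, so H^(-1) * g = [-0.0106, 0.5305, 0.4156, -1.1603].
Step 2: g^T H^(-1) g = sum_i g_i^2 / H_ii
  = (-0.1164)^2/11 + (7.9571)^2/15 + (6.2341)^2/15 + (-4.6411)^2/4
  = 0.0012 + 4.221 + 2.5909 + 5.385 = 12.1981
Step 3: Objective decrease = 0.5 * g^T H^(-1) g = 6.0991


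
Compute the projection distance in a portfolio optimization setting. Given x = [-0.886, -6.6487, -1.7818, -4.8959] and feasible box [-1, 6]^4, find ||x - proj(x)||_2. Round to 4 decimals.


Project each component onto [-1, 6].
clip(-0.886) = -0.886, clip(-6.6487) = -1.0, clip(-1.7818) = -1.0, clip(-4.8959) = -1.0
Projection = [-0.886, -1.0, -1.0, -1.0]
Squared diffs: [0.0, 31.9078, 0.6112, 15.178]
Distance = sqrt(47.697) = 6.9063


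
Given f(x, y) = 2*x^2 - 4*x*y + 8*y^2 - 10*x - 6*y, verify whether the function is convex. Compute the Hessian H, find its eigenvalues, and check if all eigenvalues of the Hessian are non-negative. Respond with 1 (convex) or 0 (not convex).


The Hessian of f(x,y) = 2*x^2 - 4*x*y + 8*y^2 - 10*x - 6*y is:
H = [[4, -4], [-4, 16]]
Trace = 4 + 16 = 20
Determinant = 4*16 - (-4)^2 = 48
Discriminant = (20)^2 - 4*48 = 208.0
Eigenvalues: lambda_1 = 2.7889, lambda_2 = 17.2111
The function is convex.

1


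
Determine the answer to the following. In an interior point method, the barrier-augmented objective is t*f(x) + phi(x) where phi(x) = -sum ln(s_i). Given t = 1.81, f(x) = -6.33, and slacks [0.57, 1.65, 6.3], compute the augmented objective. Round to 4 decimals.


Step 1: Compute log-barrier.
ln values: [-0.5621, 0.5008, 1.8405]
phi = -(-0.5621 + 0.5008 + 1.8405) = -1.7792
Step 2: Compute augmented objective.
t*f(x) = 1.81*-6.33 = -11.4573
Total = -11.4573 - 1.7792 = -13.2365


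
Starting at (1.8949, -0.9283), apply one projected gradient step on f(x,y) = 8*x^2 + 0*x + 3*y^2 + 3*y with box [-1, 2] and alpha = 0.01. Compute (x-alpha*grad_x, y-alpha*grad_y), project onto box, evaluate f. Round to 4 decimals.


Step 1: Compute gradient at (1.8949, -0.9283).
grad_x = 2*8*1.8949 + 0 = 30.3184
grad_y = 2*3*-0.9283 + 3 = -2.5698
Step 2: Gradient step.
x_raw = 1.8949 - 0.01*30.3184 = 1.5917
y_raw = -0.9283 - 0.01*-2.5698 = -0.9026
Step 3: Project onto [-1, 2].
x_proj = clip(1.5917) = 1.5917
y_proj = clip(-0.9026) = -0.9026
Step 4: Evaluate f.
f(1.5917, -0.9026) = 20.0047


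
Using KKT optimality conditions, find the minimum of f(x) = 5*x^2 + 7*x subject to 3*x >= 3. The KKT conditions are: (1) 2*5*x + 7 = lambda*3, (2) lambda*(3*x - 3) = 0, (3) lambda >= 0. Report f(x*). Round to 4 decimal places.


Step 1: Try lambda = 0 (constraint inactive).
x_unc = -7/(2*5) = -0.7
Check: 3*-0.7 = -2.1 < 3 -- violated!
Step 2: Constraint must be active: 3*x = 3
x* = 3/3 = 1.0
lambda = (2*5*1.0 + 7)/3 = 5.6667
Step 3: Compute optimal value.
f(x*) = 5*1.0^2 + 7*1.0 = 12.0


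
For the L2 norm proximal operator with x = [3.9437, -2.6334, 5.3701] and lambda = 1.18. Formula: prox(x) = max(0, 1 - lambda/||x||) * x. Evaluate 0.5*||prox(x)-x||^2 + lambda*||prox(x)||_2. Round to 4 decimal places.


Step 1: Compute ||x||.
||x|| = 7.1642
Step 2: Compute scaling factor.
scale = max(0, 1 - 1.18/7.1642) = 0.8353
Step 3: prox(x) = [3.2941, -2.1997, 4.4856]
||prox(x)|| = 5.9842
Step 4: Proximal objective.
0.5*||prox-x||^2 = 0.6962
lambda*||prox|| = 7.0614
Total = 7.7575


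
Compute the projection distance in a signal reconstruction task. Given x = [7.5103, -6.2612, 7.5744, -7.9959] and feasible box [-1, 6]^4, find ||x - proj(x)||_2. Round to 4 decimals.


Project each component onto [-1, 6].
clip(7.5103) = 6.0, clip(-6.2612) = -1.0, clip(7.5744) = 6.0, clip(-7.9959) = -1.0
Projection = [6.0, -1.0, 6.0, -1.0]
Squared diffs: [2.281, 27.6802, 2.4787, 48.9426]
Distance = sqrt(81.3825) = 9.0212


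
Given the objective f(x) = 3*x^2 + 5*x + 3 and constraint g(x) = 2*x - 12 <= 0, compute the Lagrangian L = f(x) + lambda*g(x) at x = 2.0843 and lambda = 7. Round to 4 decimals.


Step 1: Evaluate f(x).
f(2.0843) = 3*2.0843^2 + 5*2.0843 + 3 = 26.4544
Step 2: Evaluate g(x).
g(2.0843) = 2*2.0843 - 12 = -7.8314
Step 3: Compute Lagrangian.
L = 26.4544 + 7*-7.8314 = -28.3654


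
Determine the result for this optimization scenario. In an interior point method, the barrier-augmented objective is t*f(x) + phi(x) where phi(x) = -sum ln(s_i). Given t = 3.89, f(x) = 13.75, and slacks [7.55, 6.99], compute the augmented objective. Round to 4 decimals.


Step 1: Compute log-barrier.
ln values: [2.0215, 1.9445]
phi = -(2.0215 + 1.9445) = -3.966
Step 2: Compute augmented objective.
t*f(x) = 3.89*13.75 = 53.4875
Total = 53.4875 - 3.966 = 49.5215


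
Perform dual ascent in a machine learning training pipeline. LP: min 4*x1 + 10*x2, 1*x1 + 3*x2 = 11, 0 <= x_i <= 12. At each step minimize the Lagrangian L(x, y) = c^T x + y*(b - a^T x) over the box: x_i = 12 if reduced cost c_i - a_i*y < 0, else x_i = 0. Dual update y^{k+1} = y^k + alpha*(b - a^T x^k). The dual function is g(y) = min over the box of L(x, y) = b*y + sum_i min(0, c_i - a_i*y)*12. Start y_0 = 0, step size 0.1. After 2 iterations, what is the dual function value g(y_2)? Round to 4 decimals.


Dual ascent for LP: min 4*x1 + 10*x2, 1*x1 + 3*x2 = 11, 0 <= x_i <= 12
Step 1: y^k = 0.0, reduced costs: (4.0, 10.0)
  x^k = (0.0, 0.0), subgradient = b - a^T x = 11.0
  y^{k+1} = 0.0 + 0.1*11.0 = 1.1
Step 2: y^k = 1.1, reduced costs: (2.9, 6.7)
  x^k = (0.0, 0.0), subgradient = b - a^T x = 11.0
  y^{k+1} = 1.1 + 0.1*11.0 = 2.2
Dual objective at y_2 = 2.2: reduced costs (1.8, 3.4), box minimizer x = (0.0, 0.0)
g(y_2) = b*y + (c1 - a1*y)*x1 + (c2 - a2*y)*x2 = 11*2.2 + 1.8*0.0 + 3.4*0.0 = 24.2 + 0.0 + 0.0 = 24.2


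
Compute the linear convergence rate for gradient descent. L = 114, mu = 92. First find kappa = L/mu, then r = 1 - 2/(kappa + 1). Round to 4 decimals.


Step 1: Compute the condition number.
kappa = L/mu = 114/92 = 1.2391
Step 2: Compute the convergence rate.
r = 1 - 2/(kappa + 1) = 1 - 2*mu/(L + mu) = (L - mu)/(L + mu) = 22/206 = 0.1068
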